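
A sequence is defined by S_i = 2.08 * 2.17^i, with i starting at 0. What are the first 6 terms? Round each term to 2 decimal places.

This is a geometric sequence.
i=0: S_0 = 2.08 * 2.17^0 = 2.08
i=1: S_1 = 2.08 * 2.17^1 ≈ 4.51
i=2: S_2 = 2.08 * 2.17^2 ≈ 9.79
i=3: S_3 = 2.08 * 2.17^3 ≈ 21.25
i=4: S_4 = 2.08 * 2.17^4 ≈ 46.12
i=5: S_5 = 2.08 * 2.17^5 ≈ 100.08
The first 6 terms are: [2.08, 4.51, 9.79, 21.25, 46.12, 100.08]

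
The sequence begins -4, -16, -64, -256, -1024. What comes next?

Ratios: -16 / -4 = 4.0
This is a geometric sequence with common ratio r = 4.
Next term = -1024 * 4 = -4096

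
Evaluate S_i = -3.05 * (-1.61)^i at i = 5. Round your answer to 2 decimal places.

S_5 = -3.05 * (-1.61)^5 ≈ -3.05 * -10.8176 ≈ 32.99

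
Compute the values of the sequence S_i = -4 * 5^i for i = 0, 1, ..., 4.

This is a geometric sequence.
i=0: S_0 = -4 * 5^0 = -4
i=1: S_1 = -4 * 5^1 = -20
i=2: S_2 = -4 * 5^2 = -100
i=3: S_3 = -4 * 5^3 = -500
i=4: S_4 = -4 * 5^4 = -2500
The first 5 terms are: [-4, -20, -100, -500, -2500]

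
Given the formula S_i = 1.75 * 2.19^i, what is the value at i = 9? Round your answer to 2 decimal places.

S_9 = 1.75 * 2.19^9 ≈ 1.75 * 1158.7694 ≈ 2027.85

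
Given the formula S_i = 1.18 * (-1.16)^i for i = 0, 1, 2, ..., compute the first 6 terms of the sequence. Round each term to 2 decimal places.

This is a geometric sequence.
i=0: S_0 = 1.18 * (-1.16)^0 = 1.18
i=1: S_1 = 1.18 * (-1.16)^1 ≈ -1.37
i=2: S_2 = 1.18 * (-1.16)^2 ≈ 1.59
i=3: S_3 = 1.18 * (-1.16)^3 ≈ -1.84
i=4: S_4 = 1.18 * (-1.16)^4 ≈ 2.14
i=5: S_5 = 1.18 * (-1.16)^5 ≈ -2.48
The first 6 terms are: [1.18, -1.37, 1.59, -1.84, 2.14, -2.48]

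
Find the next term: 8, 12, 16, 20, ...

Differences: 12 - 8 = 4
This is an arithmetic sequence with common difference d = 4.
Next term = 20 + 4 = 24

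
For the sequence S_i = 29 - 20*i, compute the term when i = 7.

S_7 = 29 + -20*7 = 29 + -140 = -111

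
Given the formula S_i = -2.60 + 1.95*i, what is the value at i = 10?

S_10 = -2.6 + 1.95*10 = -2.6 + 19.5 = 16.9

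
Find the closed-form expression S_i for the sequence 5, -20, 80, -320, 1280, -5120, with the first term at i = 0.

Check ratios: -20 / 5 = -4.0
Common ratio r = -4.
First term a = 5.
Formula: S_i = 5 * (-4)^i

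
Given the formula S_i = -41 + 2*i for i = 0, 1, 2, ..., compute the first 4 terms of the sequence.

This is an arithmetic sequence.
i=0: S_0 = -41 + 2*0 = -41
i=1: S_1 = -41 + 2*1 = -39
i=2: S_2 = -41 + 2*2 = -37
i=3: S_3 = -41 + 2*3 = -35
The first 4 terms are: [-41, -39, -37, -35]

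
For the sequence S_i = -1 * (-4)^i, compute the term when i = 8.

S_8 = -1 * (-4)^8 = -1 * 65536 = -65536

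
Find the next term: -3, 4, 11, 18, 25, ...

Differences: 4 - -3 = 7
This is an arithmetic sequence with common difference d = 7.
Next term = 25 + 7 = 32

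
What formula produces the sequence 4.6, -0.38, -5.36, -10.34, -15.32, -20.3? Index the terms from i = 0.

Check differences: -0.38 - 4.6 = -4.98
-5.36 - -0.38 = -4.98
Common difference d = -4.98.
First term a = 4.6.
Formula: S_i = 4.60 - 4.98*i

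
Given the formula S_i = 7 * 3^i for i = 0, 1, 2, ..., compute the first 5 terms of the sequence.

This is a geometric sequence.
i=0: S_0 = 7 * 3^0 = 7
i=1: S_1 = 7 * 3^1 = 21
i=2: S_2 = 7 * 3^2 = 63
i=3: S_3 = 7 * 3^3 = 189
i=4: S_4 = 7 * 3^4 = 567
The first 5 terms are: [7, 21, 63, 189, 567]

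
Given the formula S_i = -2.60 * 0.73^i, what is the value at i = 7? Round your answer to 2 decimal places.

S_7 = -2.6 * 0.73^7 ≈ -2.6 * 0.1105 ≈ -0.29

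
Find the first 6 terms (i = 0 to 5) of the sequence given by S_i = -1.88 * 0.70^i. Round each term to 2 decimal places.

This is a geometric sequence.
i=0: S_0 = -1.88 * 0.7^0 = -1.88
i=1: S_1 = -1.88 * 0.7^1 ≈ -1.32
i=2: S_2 = -1.88 * 0.7^2 ≈ -0.92
i=3: S_3 = -1.88 * 0.7^3 ≈ -0.64
i=4: S_4 = -1.88 * 0.7^4 ≈ -0.45
i=5: S_5 = -1.88 * 0.7^5 ≈ -0.32
The first 6 terms are: [-1.88, -1.32, -0.92, -0.64, -0.45, -0.32]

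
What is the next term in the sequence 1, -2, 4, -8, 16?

Ratios: -2 / 1 = -2.0
This is a geometric sequence with common ratio r = -2.
Next term = 16 * -2 = -32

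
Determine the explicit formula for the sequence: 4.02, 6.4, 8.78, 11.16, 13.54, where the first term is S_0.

Check differences: 6.4 - 4.02 = 2.38
8.78 - 6.4 = 2.38
Common difference d = 2.38.
First term a = 4.02.
Formula: S_i = 4.02 + 2.38*i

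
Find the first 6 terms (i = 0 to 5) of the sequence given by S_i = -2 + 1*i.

This is an arithmetic sequence.
i=0: S_0 = -2 + 1*0 = -2
i=1: S_1 = -2 + 1*1 = -1
i=2: S_2 = -2 + 1*2 = 0
i=3: S_3 = -2 + 1*3 = 1
i=4: S_4 = -2 + 1*4 = 2
i=5: S_5 = -2 + 1*5 = 3
The first 6 terms are: [-2, -1, 0, 1, 2, 3]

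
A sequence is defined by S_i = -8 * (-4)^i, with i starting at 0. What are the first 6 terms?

This is a geometric sequence.
i=0: S_0 = -8 * (-4)^0 = -8
i=1: S_1 = -8 * (-4)^1 = 32
i=2: S_2 = -8 * (-4)^2 = -128
i=3: S_3 = -8 * (-4)^3 = 512
i=4: S_4 = -8 * (-4)^4 = -2048
i=5: S_5 = -8 * (-4)^5 = 8192
The first 6 terms are: [-8, 32, -128, 512, -2048, 8192]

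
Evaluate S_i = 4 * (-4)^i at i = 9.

S_9 = 4 * (-4)^9 = 4 * -262144 = -1048576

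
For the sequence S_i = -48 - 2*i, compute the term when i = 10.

S_10 = -48 + -2*10 = -48 + -20 = -68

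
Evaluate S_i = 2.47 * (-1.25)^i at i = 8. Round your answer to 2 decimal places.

S_8 = 2.47 * (-1.25)^8 ≈ 2.47 * 5.9605 ≈ 14.72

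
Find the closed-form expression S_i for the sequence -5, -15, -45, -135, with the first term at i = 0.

Check ratios: -15 / -5 = 3.0
Common ratio r = 3.
First term a = -5.
Formula: S_i = -5 * 3^i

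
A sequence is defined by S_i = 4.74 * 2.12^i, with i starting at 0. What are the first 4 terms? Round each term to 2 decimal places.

This is a geometric sequence.
i=0: S_0 = 4.74 * 2.12^0 = 4.74
i=1: S_1 = 4.74 * 2.12^1 ≈ 10.05
i=2: S_2 = 4.74 * 2.12^2 ≈ 21.3
i=3: S_3 = 4.74 * 2.12^3 ≈ 45.16
The first 4 terms are: [4.74, 10.05, 21.3, 45.16]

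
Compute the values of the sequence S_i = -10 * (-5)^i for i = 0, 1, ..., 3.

This is a geometric sequence.
i=0: S_0 = -10 * (-5)^0 = -10
i=1: S_1 = -10 * (-5)^1 = 50
i=2: S_2 = -10 * (-5)^2 = -250
i=3: S_3 = -10 * (-5)^3 = 1250
The first 4 terms are: [-10, 50, -250, 1250]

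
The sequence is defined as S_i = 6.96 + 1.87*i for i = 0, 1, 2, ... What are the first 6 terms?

This is an arithmetic sequence.
i=0: S_0 = 6.96 + 1.87*0 = 6.96
i=1: S_1 = 6.96 + 1.87*1 = 8.83
i=2: S_2 = 6.96 + 1.87*2 = 10.7
i=3: S_3 = 6.96 + 1.87*3 = 12.57
i=4: S_4 = 6.96 + 1.87*4 = 14.44
i=5: S_5 = 6.96 + 1.87*5 = 16.31
The first 6 terms are: [6.96, 8.83, 10.7, 12.57, 14.44, 16.31]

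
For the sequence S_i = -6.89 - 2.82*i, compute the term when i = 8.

S_8 = -6.89 + -2.82*8 = -6.89 + -22.56 = -29.45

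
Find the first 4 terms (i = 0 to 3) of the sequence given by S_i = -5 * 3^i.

This is a geometric sequence.
i=0: S_0 = -5 * 3^0 = -5
i=1: S_1 = -5 * 3^1 = -15
i=2: S_2 = -5 * 3^2 = -45
i=3: S_3 = -5 * 3^3 = -135
The first 4 terms are: [-5, -15, -45, -135]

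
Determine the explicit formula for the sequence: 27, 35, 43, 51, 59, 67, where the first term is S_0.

Check differences: 35 - 27 = 8
43 - 35 = 8
Common difference d = 8.
First term a = 27.
Formula: S_i = 27 + 8*i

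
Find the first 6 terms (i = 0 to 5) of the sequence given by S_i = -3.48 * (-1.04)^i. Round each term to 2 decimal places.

This is a geometric sequence.
i=0: S_0 = -3.48 * (-1.04)^0 = -3.48
i=1: S_1 = -3.48 * (-1.04)^1 ≈ 3.62
i=2: S_2 = -3.48 * (-1.04)^2 ≈ -3.76
i=3: S_3 = -3.48 * (-1.04)^3 ≈ 3.91
i=4: S_4 = -3.48 * (-1.04)^4 ≈ -4.07
i=5: S_5 = -3.48 * (-1.04)^5 ≈ 4.23
The first 6 terms are: [-3.48, 3.62, -3.76, 3.91, -4.07, 4.23]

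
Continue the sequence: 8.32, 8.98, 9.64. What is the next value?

Differences: 8.98 - 8.32 = 0.66
This is an arithmetic sequence with common difference d = 0.66.
Next term = 9.64 + 0.66 = 10.3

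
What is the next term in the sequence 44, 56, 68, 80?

Differences: 56 - 44 = 12
This is an arithmetic sequence with common difference d = 12.
Next term = 80 + 12 = 92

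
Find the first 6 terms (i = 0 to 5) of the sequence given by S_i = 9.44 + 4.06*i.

This is an arithmetic sequence.
i=0: S_0 = 9.44 + 4.06*0 = 9.44
i=1: S_1 = 9.44 + 4.06*1 = 13.5
i=2: S_2 = 9.44 + 4.06*2 = 17.56
i=3: S_3 = 9.44 + 4.06*3 = 21.62
i=4: S_4 = 9.44 + 4.06*4 = 25.68
i=5: S_5 = 9.44 + 4.06*5 = 29.74
The first 6 terms are: [9.44, 13.5, 17.56, 21.62, 25.68, 29.74]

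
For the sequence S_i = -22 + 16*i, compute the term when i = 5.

S_5 = -22 + 16*5 = -22 + 80 = 58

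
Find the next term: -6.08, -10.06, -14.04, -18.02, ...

Differences: -10.06 - -6.08 = -3.98
This is an arithmetic sequence with common difference d = -3.98.
Next term = -18.02 + -3.98 = -22.0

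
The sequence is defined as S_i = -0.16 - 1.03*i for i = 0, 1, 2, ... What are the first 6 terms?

This is an arithmetic sequence.
i=0: S_0 = -0.16 + -1.03*0 = -0.16
i=1: S_1 = -0.16 + -1.03*1 = -1.19
i=2: S_2 = -0.16 + -1.03*2 = -2.22
i=3: S_3 = -0.16 + -1.03*3 = -3.25
i=4: S_4 = -0.16 + -1.03*4 = -4.28
i=5: S_5 = -0.16 + -1.03*5 = -5.31
The first 6 terms are: [-0.16, -1.19, -2.22, -3.25, -4.28, -5.31]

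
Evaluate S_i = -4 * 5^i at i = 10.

S_10 = -4 * 5^10 = -4 * 9765625 = -39062500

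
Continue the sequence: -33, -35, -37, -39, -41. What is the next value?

Differences: -35 - -33 = -2
This is an arithmetic sequence with common difference d = -2.
Next term = -41 + -2 = -43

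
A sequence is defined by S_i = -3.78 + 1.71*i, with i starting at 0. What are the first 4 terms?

This is an arithmetic sequence.
i=0: S_0 = -3.78 + 1.71*0 = -3.78
i=1: S_1 = -3.78 + 1.71*1 = -2.07
i=2: S_2 = -3.78 + 1.71*2 = -0.36
i=3: S_3 = -3.78 + 1.71*3 = 1.35
The first 4 terms are: [-3.78, -2.07, -0.36, 1.35]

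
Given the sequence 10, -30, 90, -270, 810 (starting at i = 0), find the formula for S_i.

Check ratios: -30 / 10 = -3.0
Common ratio r = -3.
First term a = 10.
Formula: S_i = 10 * (-3)^i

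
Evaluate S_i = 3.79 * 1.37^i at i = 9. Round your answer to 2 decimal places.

S_9 = 3.79 * 1.37^9 ≈ 3.79 * 17.0014 ≈ 64.44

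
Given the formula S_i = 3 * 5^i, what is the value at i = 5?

S_5 = 3 * 5^5 = 3 * 3125 = 9375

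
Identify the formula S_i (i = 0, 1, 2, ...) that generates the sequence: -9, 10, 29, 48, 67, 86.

Check differences: 10 - -9 = 19
29 - 10 = 19
Common difference d = 19.
First term a = -9.
Formula: S_i = -9 + 19*i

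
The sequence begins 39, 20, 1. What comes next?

Differences: 20 - 39 = -19
This is an arithmetic sequence with common difference d = -19.
Next term = 1 + -19 = -18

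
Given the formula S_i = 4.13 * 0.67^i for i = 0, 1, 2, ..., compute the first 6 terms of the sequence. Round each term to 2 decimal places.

This is a geometric sequence.
i=0: S_0 = 4.13 * 0.67^0 = 4.13
i=1: S_1 = 4.13 * 0.67^1 ≈ 2.77
i=2: S_2 = 4.13 * 0.67^2 ≈ 1.85
i=3: S_3 = 4.13 * 0.67^3 ≈ 1.24
i=4: S_4 = 4.13 * 0.67^4 ≈ 0.83
i=5: S_5 = 4.13 * 0.67^5 ≈ 0.56
The first 6 terms are: [4.13, 2.77, 1.85, 1.24, 0.83, 0.56]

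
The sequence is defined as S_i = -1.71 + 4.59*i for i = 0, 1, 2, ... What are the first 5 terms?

This is an arithmetic sequence.
i=0: S_0 = -1.71 + 4.59*0 = -1.71
i=1: S_1 = -1.71 + 4.59*1 = 2.88
i=2: S_2 = -1.71 + 4.59*2 = 7.47
i=3: S_3 = -1.71 + 4.59*3 = 12.06
i=4: S_4 = -1.71 + 4.59*4 = 16.65
The first 5 terms are: [-1.71, 2.88, 7.47, 12.06, 16.65]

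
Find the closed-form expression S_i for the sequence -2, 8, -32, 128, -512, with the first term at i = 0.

Check ratios: 8 / -2 = -4.0
Common ratio r = -4.
First term a = -2.
Formula: S_i = -2 * (-4)^i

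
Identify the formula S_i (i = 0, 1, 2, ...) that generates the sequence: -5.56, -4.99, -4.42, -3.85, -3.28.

Check differences: -4.99 - -5.56 = 0.57
-4.42 - -4.99 = 0.57
Common difference d = 0.57.
First term a = -5.56.
Formula: S_i = -5.56 + 0.57*i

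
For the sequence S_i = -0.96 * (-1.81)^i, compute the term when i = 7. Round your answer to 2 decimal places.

S_7 = -0.96 * (-1.81)^7 ≈ -0.96 * -63.6429 ≈ 61.1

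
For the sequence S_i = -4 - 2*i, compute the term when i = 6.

S_6 = -4 + -2*6 = -4 + -12 = -16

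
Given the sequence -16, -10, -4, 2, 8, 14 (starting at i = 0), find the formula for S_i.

Check differences: -10 - -16 = 6
-4 - -10 = 6
Common difference d = 6.
First term a = -16.
Formula: S_i = -16 + 6*i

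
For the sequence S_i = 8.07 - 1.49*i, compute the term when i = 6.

S_6 = 8.07 + -1.49*6 = 8.07 + -8.94 = -0.87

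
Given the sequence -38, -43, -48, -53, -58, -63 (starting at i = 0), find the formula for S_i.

Check differences: -43 - -38 = -5
-48 - -43 = -5
Common difference d = -5.
First term a = -38.
Formula: S_i = -38 - 5*i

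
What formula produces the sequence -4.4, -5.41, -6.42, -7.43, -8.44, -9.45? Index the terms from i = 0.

Check differences: -5.41 - -4.4 = -1.01
-6.42 - -5.41 = -1.01
Common difference d = -1.01.
First term a = -4.4.
Formula: S_i = -4.40 - 1.01*i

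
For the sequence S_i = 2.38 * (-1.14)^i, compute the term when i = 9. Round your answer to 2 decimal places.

S_9 = 2.38 * (-1.14)^9 ≈ 2.38 * -3.2519 ≈ -7.74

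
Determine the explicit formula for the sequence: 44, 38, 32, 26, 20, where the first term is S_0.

Check differences: 38 - 44 = -6
32 - 38 = -6
Common difference d = -6.
First term a = 44.
Formula: S_i = 44 - 6*i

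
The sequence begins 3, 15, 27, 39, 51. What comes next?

Differences: 15 - 3 = 12
This is an arithmetic sequence with common difference d = 12.
Next term = 51 + 12 = 63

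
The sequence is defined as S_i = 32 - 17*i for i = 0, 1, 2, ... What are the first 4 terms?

This is an arithmetic sequence.
i=0: S_0 = 32 + -17*0 = 32
i=1: S_1 = 32 + -17*1 = 15
i=2: S_2 = 32 + -17*2 = -2
i=3: S_3 = 32 + -17*3 = -19
The first 4 terms are: [32, 15, -2, -19]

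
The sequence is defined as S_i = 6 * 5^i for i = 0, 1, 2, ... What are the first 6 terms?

This is a geometric sequence.
i=0: S_0 = 6 * 5^0 = 6
i=1: S_1 = 6 * 5^1 = 30
i=2: S_2 = 6 * 5^2 = 150
i=3: S_3 = 6 * 5^3 = 750
i=4: S_4 = 6 * 5^4 = 3750
i=5: S_5 = 6 * 5^5 = 18750
The first 6 terms are: [6, 30, 150, 750, 3750, 18750]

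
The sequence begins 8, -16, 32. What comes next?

Ratios: -16 / 8 = -2.0
This is a geometric sequence with common ratio r = -2.
Next term = 32 * -2 = -64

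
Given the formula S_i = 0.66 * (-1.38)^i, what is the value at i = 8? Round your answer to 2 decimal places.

S_8 = 0.66 * (-1.38)^8 ≈ 0.66 * 13.1532 ≈ 8.68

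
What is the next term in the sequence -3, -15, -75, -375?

Ratios: -15 / -3 = 5.0
This is a geometric sequence with common ratio r = 5.
Next term = -375 * 5 = -1875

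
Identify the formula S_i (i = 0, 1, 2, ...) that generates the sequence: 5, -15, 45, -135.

Check ratios: -15 / 5 = -3.0
Common ratio r = -3.
First term a = 5.
Formula: S_i = 5 * (-3)^i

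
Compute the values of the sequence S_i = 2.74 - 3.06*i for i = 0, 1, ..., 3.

This is an arithmetic sequence.
i=0: S_0 = 2.74 + -3.06*0 = 2.74
i=1: S_1 = 2.74 + -3.06*1 = -0.32
i=2: S_2 = 2.74 + -3.06*2 = -3.38
i=3: S_3 = 2.74 + -3.06*3 = -6.44
The first 4 terms are: [2.74, -0.32, -3.38, -6.44]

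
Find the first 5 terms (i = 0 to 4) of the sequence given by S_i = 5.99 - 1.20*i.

This is an arithmetic sequence.
i=0: S_0 = 5.99 + -1.2*0 = 5.99
i=1: S_1 = 5.99 + -1.2*1 = 4.79
i=2: S_2 = 5.99 + -1.2*2 = 3.59
i=3: S_3 = 5.99 + -1.2*3 = 2.39
i=4: S_4 = 5.99 + -1.2*4 = 1.19
The first 5 terms are: [5.99, 4.79, 3.59, 2.39, 1.19]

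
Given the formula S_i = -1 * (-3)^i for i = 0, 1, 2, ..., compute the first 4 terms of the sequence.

This is a geometric sequence.
i=0: S_0 = -1 * (-3)^0 = -1
i=1: S_1 = -1 * (-3)^1 = 3
i=2: S_2 = -1 * (-3)^2 = -9
i=3: S_3 = -1 * (-3)^3 = 27
The first 4 terms are: [-1, 3, -9, 27]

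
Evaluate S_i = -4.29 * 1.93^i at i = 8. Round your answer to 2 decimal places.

S_8 = -4.29 * 1.93^8 ≈ -4.29 * 192.5123 ≈ -825.88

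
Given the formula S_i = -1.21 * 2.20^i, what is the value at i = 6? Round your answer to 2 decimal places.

S_6 = -1.21 * 2.2^6 ≈ -1.21 * 113.3799 ≈ -137.19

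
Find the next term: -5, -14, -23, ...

Differences: -14 - -5 = -9
This is an arithmetic sequence with common difference d = -9.
Next term = -23 + -9 = -32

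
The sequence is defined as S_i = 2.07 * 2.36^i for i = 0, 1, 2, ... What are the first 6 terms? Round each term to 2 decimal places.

This is a geometric sequence.
i=0: S_0 = 2.07 * 2.36^0 = 2.07
i=1: S_1 = 2.07 * 2.36^1 ≈ 4.89
i=2: S_2 = 2.07 * 2.36^2 ≈ 11.53
i=3: S_3 = 2.07 * 2.36^3 ≈ 27.21
i=4: S_4 = 2.07 * 2.36^4 ≈ 64.21
i=5: S_5 = 2.07 * 2.36^5 ≈ 151.54
The first 6 terms are: [2.07, 4.89, 11.53, 27.21, 64.21, 151.54]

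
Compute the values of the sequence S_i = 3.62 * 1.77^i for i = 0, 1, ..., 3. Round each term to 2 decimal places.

This is a geometric sequence.
i=0: S_0 = 3.62 * 1.77^0 = 3.62
i=1: S_1 = 3.62 * 1.77^1 ≈ 6.41
i=2: S_2 = 3.62 * 1.77^2 ≈ 11.34
i=3: S_3 = 3.62 * 1.77^3 ≈ 20.07
The first 4 terms are: [3.62, 6.41, 11.34, 20.07]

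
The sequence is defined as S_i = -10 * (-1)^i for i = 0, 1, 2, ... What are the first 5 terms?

This is a geometric sequence.
i=0: S_0 = -10 * (-1)^0 = -10
i=1: S_1 = -10 * (-1)^1 = 10
i=2: S_2 = -10 * (-1)^2 = -10
i=3: S_3 = -10 * (-1)^3 = 10
i=4: S_4 = -10 * (-1)^4 = -10
The first 5 terms are: [-10, 10, -10, 10, -10]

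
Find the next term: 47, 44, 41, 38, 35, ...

Differences: 44 - 47 = -3
This is an arithmetic sequence with common difference d = -3.
Next term = 35 + -3 = 32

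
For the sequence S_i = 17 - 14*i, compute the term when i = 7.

S_7 = 17 + -14*7 = 17 + -98 = -81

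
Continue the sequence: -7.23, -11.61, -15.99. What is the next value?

Differences: -11.61 - -7.23 = -4.38
This is an arithmetic sequence with common difference d = -4.38.
Next term = -15.99 + -4.38 = -20.37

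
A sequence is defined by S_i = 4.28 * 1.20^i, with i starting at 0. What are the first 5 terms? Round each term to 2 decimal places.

This is a geometric sequence.
i=0: S_0 = 4.28 * 1.2^0 = 4.28
i=1: S_1 = 4.28 * 1.2^1 ≈ 5.14
i=2: S_2 = 4.28 * 1.2^2 ≈ 6.16
i=3: S_3 = 4.28 * 1.2^3 ≈ 7.4
i=4: S_4 = 4.28 * 1.2^4 ≈ 8.88
The first 5 terms are: [4.28, 5.14, 6.16, 7.4, 8.88]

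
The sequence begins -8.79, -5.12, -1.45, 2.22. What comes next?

Differences: -5.12 - -8.79 = 3.67
This is an arithmetic sequence with common difference d = 3.67.
Next term = 2.22 + 3.67 = 5.89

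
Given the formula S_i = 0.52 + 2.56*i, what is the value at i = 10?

S_10 = 0.52 + 2.56*10 = 0.52 + 25.6 = 26.12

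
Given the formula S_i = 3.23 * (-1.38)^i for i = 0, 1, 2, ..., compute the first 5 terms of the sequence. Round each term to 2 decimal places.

This is a geometric sequence.
i=0: S_0 = 3.23 * (-1.38)^0 = 3.23
i=1: S_1 = 3.23 * (-1.38)^1 ≈ -4.46
i=2: S_2 = 3.23 * (-1.38)^2 ≈ 6.15
i=3: S_3 = 3.23 * (-1.38)^3 ≈ -8.49
i=4: S_4 = 3.23 * (-1.38)^4 ≈ 11.71
The first 5 terms are: [3.23, -4.46, 6.15, -8.49, 11.71]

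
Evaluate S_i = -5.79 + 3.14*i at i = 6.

S_6 = -5.79 + 3.14*6 = -5.79 + 18.84 = 13.05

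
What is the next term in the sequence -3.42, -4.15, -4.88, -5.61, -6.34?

Differences: -4.15 - -3.42 = -0.73
This is an arithmetic sequence with common difference d = -0.73.
Next term = -6.34 + -0.73 = -7.07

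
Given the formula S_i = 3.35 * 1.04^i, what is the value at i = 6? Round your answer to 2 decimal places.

S_6 = 3.35 * 1.04^6 ≈ 3.35 * 1.2653 ≈ 4.24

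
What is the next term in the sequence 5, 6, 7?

Differences: 6 - 5 = 1
This is an arithmetic sequence with common difference d = 1.
Next term = 7 + 1 = 8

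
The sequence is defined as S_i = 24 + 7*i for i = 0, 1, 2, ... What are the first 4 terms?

This is an arithmetic sequence.
i=0: S_0 = 24 + 7*0 = 24
i=1: S_1 = 24 + 7*1 = 31
i=2: S_2 = 24 + 7*2 = 38
i=3: S_3 = 24 + 7*3 = 45
The first 4 terms are: [24, 31, 38, 45]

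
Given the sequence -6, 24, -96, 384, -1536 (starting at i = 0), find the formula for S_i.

Check ratios: 24 / -6 = -4.0
Common ratio r = -4.
First term a = -6.
Formula: S_i = -6 * (-4)^i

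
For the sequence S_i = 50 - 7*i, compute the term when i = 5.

S_5 = 50 + -7*5 = 50 + -35 = 15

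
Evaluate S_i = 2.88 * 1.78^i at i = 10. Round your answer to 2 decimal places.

S_10 = 2.88 * 1.78^10 ≈ 2.88 * 319.3008 ≈ 919.59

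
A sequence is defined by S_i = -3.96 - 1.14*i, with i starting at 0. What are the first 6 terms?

This is an arithmetic sequence.
i=0: S_0 = -3.96 + -1.14*0 = -3.96
i=1: S_1 = -3.96 + -1.14*1 = -5.1
i=2: S_2 = -3.96 + -1.14*2 = -6.24
i=3: S_3 = -3.96 + -1.14*3 = -7.38
i=4: S_4 = -3.96 + -1.14*4 = -8.52
i=5: S_5 = -3.96 + -1.14*5 = -9.66
The first 6 terms are: [-3.96, -5.1, -6.24, -7.38, -8.52, -9.66]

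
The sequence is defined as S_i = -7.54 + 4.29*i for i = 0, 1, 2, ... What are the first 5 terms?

This is an arithmetic sequence.
i=0: S_0 = -7.54 + 4.29*0 = -7.54
i=1: S_1 = -7.54 + 4.29*1 = -3.25
i=2: S_2 = -7.54 + 4.29*2 = 1.04
i=3: S_3 = -7.54 + 4.29*3 = 5.33
i=4: S_4 = -7.54 + 4.29*4 = 9.62
The first 5 terms are: [-7.54, -3.25, 1.04, 5.33, 9.62]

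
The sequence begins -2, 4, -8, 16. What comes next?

Ratios: 4 / -2 = -2.0
This is a geometric sequence with common ratio r = -2.
Next term = 16 * -2 = -32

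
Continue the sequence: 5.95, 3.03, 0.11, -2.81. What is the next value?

Differences: 3.03 - 5.95 = -2.92
This is an arithmetic sequence with common difference d = -2.92.
Next term = -2.81 + -2.92 = -5.73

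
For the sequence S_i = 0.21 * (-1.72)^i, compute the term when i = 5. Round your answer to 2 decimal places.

S_5 = 0.21 * (-1.72)^5 ≈ 0.21 * -15.0537 ≈ -3.16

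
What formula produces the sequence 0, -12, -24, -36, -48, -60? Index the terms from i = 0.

Check differences: -12 - 0 = -12
-24 - -12 = -12
Common difference d = -12.
First term a = 0.
Formula: S_i = 0 - 12*i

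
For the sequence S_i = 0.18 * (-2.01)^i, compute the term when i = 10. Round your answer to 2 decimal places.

S_10 = 0.18 * (-2.01)^10 ≈ 0.18 * 1076.3675 ≈ 193.75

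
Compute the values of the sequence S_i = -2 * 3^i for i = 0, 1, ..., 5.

This is a geometric sequence.
i=0: S_0 = -2 * 3^0 = -2
i=1: S_1 = -2 * 3^1 = -6
i=2: S_2 = -2 * 3^2 = -18
i=3: S_3 = -2 * 3^3 = -54
i=4: S_4 = -2 * 3^4 = -162
i=5: S_5 = -2 * 3^5 = -486
The first 6 terms are: [-2, -6, -18, -54, -162, -486]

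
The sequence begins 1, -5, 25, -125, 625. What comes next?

Ratios: -5 / 1 = -5.0
This is a geometric sequence with common ratio r = -5.
Next term = 625 * -5 = -3125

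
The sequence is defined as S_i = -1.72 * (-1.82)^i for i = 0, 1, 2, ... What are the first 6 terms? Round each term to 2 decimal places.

This is a geometric sequence.
i=0: S_0 = -1.72 * (-1.82)^0 = -1.72
i=1: S_1 = -1.72 * (-1.82)^1 ≈ 3.13
i=2: S_2 = -1.72 * (-1.82)^2 ≈ -5.7
i=3: S_3 = -1.72 * (-1.82)^3 ≈ 10.37
i=4: S_4 = -1.72 * (-1.82)^4 ≈ -18.87
i=5: S_5 = -1.72 * (-1.82)^5 ≈ 34.35
The first 6 terms are: [-1.72, 3.13, -5.7, 10.37, -18.87, 34.35]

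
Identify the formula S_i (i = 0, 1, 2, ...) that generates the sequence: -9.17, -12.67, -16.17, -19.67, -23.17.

Check differences: -12.67 - -9.17 = -3.5
-16.17 - -12.67 = -3.5
Common difference d = -3.5.
First term a = -9.17.
Formula: S_i = -9.17 - 3.50*i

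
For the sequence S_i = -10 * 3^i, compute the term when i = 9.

S_9 = -10 * 3^9 = -10 * 19683 = -196830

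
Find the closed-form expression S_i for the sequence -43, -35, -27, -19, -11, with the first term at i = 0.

Check differences: -35 - -43 = 8
-27 - -35 = 8
Common difference d = 8.
First term a = -43.
Formula: S_i = -43 + 8*i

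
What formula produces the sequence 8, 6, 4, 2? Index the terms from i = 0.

Check differences: 6 - 8 = -2
4 - 6 = -2
Common difference d = -2.
First term a = 8.
Formula: S_i = 8 - 2*i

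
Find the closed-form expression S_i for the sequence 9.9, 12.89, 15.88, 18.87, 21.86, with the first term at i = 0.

Check differences: 12.89 - 9.9 = 2.99
15.88 - 12.89 = 2.99
Common difference d = 2.99.
First term a = 9.9.
Formula: S_i = 9.90 + 2.99*i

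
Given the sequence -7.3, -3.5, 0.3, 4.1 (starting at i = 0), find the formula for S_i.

Check differences: -3.5 - -7.3 = 3.8
0.3 - -3.5 = 3.8
Common difference d = 3.8.
First term a = -7.3.
Formula: S_i = -7.30 + 3.80*i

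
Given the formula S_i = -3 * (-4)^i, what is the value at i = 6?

S_6 = -3 * (-4)^6 = -3 * 4096 = -12288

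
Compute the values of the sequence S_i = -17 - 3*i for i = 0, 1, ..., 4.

This is an arithmetic sequence.
i=0: S_0 = -17 + -3*0 = -17
i=1: S_1 = -17 + -3*1 = -20
i=2: S_2 = -17 + -3*2 = -23
i=3: S_3 = -17 + -3*3 = -26
i=4: S_4 = -17 + -3*4 = -29
The first 5 terms are: [-17, -20, -23, -26, -29]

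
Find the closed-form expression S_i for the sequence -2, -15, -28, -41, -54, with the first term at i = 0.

Check differences: -15 - -2 = -13
-28 - -15 = -13
Common difference d = -13.
First term a = -2.
Formula: S_i = -2 - 13*i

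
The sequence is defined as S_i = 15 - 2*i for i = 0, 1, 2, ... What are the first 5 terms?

This is an arithmetic sequence.
i=0: S_0 = 15 + -2*0 = 15
i=1: S_1 = 15 + -2*1 = 13
i=2: S_2 = 15 + -2*2 = 11
i=3: S_3 = 15 + -2*3 = 9
i=4: S_4 = 15 + -2*4 = 7
The first 5 terms are: [15, 13, 11, 9, 7]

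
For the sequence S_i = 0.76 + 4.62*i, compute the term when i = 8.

S_8 = 0.76 + 4.62*8 = 0.76 + 36.96 = 37.72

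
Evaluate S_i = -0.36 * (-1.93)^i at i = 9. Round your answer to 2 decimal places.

S_9 = -0.36 * (-1.93)^9 ≈ -0.36 * -371.5487 ≈ 133.76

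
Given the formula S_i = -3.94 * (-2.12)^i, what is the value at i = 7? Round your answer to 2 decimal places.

S_7 = -3.94 * (-2.12)^7 ≈ -3.94 * -192.4647 ≈ 758.31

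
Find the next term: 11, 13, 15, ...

Differences: 13 - 11 = 2
This is an arithmetic sequence with common difference d = 2.
Next term = 15 + 2 = 17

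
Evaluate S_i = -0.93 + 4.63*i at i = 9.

S_9 = -0.93 + 4.63*9 = -0.93 + 41.67 = 40.74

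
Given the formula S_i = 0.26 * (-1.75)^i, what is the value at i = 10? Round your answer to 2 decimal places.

S_10 = 0.26 * (-1.75)^10 ≈ 0.26 * 269.3894 ≈ 70.04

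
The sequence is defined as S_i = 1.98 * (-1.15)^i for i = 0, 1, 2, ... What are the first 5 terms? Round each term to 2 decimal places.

This is a geometric sequence.
i=0: S_0 = 1.98 * (-1.15)^0 = 1.98
i=1: S_1 = 1.98 * (-1.15)^1 ≈ -2.28
i=2: S_2 = 1.98 * (-1.15)^2 ≈ 2.62
i=3: S_3 = 1.98 * (-1.15)^3 ≈ -3.01
i=4: S_4 = 1.98 * (-1.15)^4 ≈ 3.46
The first 5 terms are: [1.98, -2.28, 2.62, -3.01, 3.46]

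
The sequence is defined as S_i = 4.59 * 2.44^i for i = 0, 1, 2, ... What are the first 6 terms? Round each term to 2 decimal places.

This is a geometric sequence.
i=0: S_0 = 4.59 * 2.44^0 = 4.59
i=1: S_1 = 4.59 * 2.44^1 ≈ 11.2
i=2: S_2 = 4.59 * 2.44^2 ≈ 27.33
i=3: S_3 = 4.59 * 2.44^3 ≈ 66.68
i=4: S_4 = 4.59 * 2.44^4 ≈ 162.69
i=5: S_5 = 4.59 * 2.44^5 ≈ 396.97
The first 6 terms are: [4.59, 11.2, 27.33, 66.68, 162.69, 396.97]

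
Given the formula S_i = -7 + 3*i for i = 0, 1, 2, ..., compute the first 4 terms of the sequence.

This is an arithmetic sequence.
i=0: S_0 = -7 + 3*0 = -7
i=1: S_1 = -7 + 3*1 = -4
i=2: S_2 = -7 + 3*2 = -1
i=3: S_3 = -7 + 3*3 = 2
The first 4 terms are: [-7, -4, -1, 2]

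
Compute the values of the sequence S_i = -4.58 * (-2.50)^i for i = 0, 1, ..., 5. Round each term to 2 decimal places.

This is a geometric sequence.
i=0: S_0 = -4.58 * (-2.5)^0 = -4.58
i=1: S_1 = -4.58 * (-2.5)^1 = 11.45
i=2: S_2 = -4.58 * (-2.5)^2 ≈ -28.63
i=3: S_3 = -4.58 * (-2.5)^3 ≈ 71.56
i=4: S_4 = -4.58 * (-2.5)^4 ≈ -178.91
i=5: S_5 = -4.58 * (-2.5)^5 ≈ 447.27
The first 6 terms are: [-4.58, 11.45, -28.63, 71.56, -178.91, 447.27]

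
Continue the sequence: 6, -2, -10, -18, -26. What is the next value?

Differences: -2 - 6 = -8
This is an arithmetic sequence with common difference d = -8.
Next term = -26 + -8 = -34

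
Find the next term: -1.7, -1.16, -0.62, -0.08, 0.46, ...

Differences: -1.16 - -1.7 = 0.54
This is an arithmetic sequence with common difference d = 0.54.
Next term = 0.46 + 0.54 = 1.0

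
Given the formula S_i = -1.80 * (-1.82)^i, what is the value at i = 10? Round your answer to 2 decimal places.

S_10 = -1.8 * (-1.82)^10 ≈ -1.8 * 398.7621 ≈ -717.77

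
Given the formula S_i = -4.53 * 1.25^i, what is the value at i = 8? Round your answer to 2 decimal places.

S_8 = -4.53 * 1.25^8 ≈ -4.53 * 5.9605 ≈ -27.0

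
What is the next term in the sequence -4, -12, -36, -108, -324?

Ratios: -12 / -4 = 3.0
This is a geometric sequence with common ratio r = 3.
Next term = -324 * 3 = -972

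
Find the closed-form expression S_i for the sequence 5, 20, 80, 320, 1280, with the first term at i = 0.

Check ratios: 20 / 5 = 4.0
Common ratio r = 4.
First term a = 5.
Formula: S_i = 5 * 4^i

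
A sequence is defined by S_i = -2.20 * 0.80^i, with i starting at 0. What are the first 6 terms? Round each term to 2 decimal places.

This is a geometric sequence.
i=0: S_0 = -2.2 * 0.8^0 = -2.2
i=1: S_1 = -2.2 * 0.8^1 = -1.76
i=2: S_2 = -2.2 * 0.8^2 ≈ -1.41
i=3: S_3 = -2.2 * 0.8^3 ≈ -1.13
i=4: S_4 = -2.2 * 0.8^4 ≈ -0.9
i=5: S_5 = -2.2 * 0.8^5 ≈ -0.72
The first 6 terms are: [-2.2, -1.76, -1.41, -1.13, -0.9, -0.72]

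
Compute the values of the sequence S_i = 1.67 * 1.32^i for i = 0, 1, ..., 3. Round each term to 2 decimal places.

This is a geometric sequence.
i=0: S_0 = 1.67 * 1.32^0 = 1.67
i=1: S_1 = 1.67 * 1.32^1 ≈ 2.2
i=2: S_2 = 1.67 * 1.32^2 ≈ 2.91
i=3: S_3 = 1.67 * 1.32^3 ≈ 3.84
The first 4 terms are: [1.67, 2.2, 2.91, 3.84]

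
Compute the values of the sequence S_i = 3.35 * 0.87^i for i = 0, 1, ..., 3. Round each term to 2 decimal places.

This is a geometric sequence.
i=0: S_0 = 3.35 * 0.87^0 = 3.35
i=1: S_1 = 3.35 * 0.87^1 ≈ 2.91
i=2: S_2 = 3.35 * 0.87^2 ≈ 2.54
i=3: S_3 = 3.35 * 0.87^3 ≈ 2.21
The first 4 terms are: [3.35, 2.91, 2.54, 2.21]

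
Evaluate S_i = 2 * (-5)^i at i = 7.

S_7 = 2 * (-5)^7 = 2 * -78125 = -156250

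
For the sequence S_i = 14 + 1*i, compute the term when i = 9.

S_9 = 14 + 1*9 = 14 + 9 = 23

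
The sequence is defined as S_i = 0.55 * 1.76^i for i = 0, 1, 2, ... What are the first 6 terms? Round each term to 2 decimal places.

This is a geometric sequence.
i=0: S_0 = 0.55 * 1.76^0 = 0.55
i=1: S_1 = 0.55 * 1.76^1 ≈ 0.97
i=2: S_2 = 0.55 * 1.76^2 ≈ 1.7
i=3: S_3 = 0.55 * 1.76^3 ≈ 3.0
i=4: S_4 = 0.55 * 1.76^4 ≈ 5.28
i=5: S_5 = 0.55 * 1.76^5 ≈ 9.29
The first 6 terms are: [0.55, 0.97, 1.7, 3.0, 5.28, 9.29]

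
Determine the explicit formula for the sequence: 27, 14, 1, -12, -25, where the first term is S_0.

Check differences: 14 - 27 = -13
1 - 14 = -13
Common difference d = -13.
First term a = 27.
Formula: S_i = 27 - 13*i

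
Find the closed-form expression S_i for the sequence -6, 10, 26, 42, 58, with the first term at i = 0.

Check differences: 10 - -6 = 16
26 - 10 = 16
Common difference d = 16.
First term a = -6.
Formula: S_i = -6 + 16*i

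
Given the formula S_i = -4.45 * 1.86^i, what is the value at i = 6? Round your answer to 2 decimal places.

S_6 = -4.45 * 1.86^6 ≈ -4.45 * 41.4074 ≈ -184.26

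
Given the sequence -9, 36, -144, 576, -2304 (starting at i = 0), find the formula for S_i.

Check ratios: 36 / -9 = -4.0
Common ratio r = -4.
First term a = -9.
Formula: S_i = -9 * (-4)^i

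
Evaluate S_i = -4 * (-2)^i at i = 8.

S_8 = -4 * (-2)^8 = -4 * 256 = -1024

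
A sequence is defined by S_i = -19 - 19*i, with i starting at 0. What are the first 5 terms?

This is an arithmetic sequence.
i=0: S_0 = -19 + -19*0 = -19
i=1: S_1 = -19 + -19*1 = -38
i=2: S_2 = -19 + -19*2 = -57
i=3: S_3 = -19 + -19*3 = -76
i=4: S_4 = -19 + -19*4 = -95
The first 5 terms are: [-19, -38, -57, -76, -95]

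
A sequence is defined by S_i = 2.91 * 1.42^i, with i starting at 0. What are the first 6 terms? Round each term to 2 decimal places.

This is a geometric sequence.
i=0: S_0 = 2.91 * 1.42^0 = 2.91
i=1: S_1 = 2.91 * 1.42^1 ≈ 4.13
i=2: S_2 = 2.91 * 1.42^2 ≈ 5.87
i=3: S_3 = 2.91 * 1.42^3 ≈ 8.33
i=4: S_4 = 2.91 * 1.42^4 ≈ 11.83
i=5: S_5 = 2.91 * 1.42^5 ≈ 16.8
The first 6 terms are: [2.91, 4.13, 5.87, 8.33, 11.83, 16.8]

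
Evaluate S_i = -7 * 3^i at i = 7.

S_7 = -7 * 3^7 = -7 * 2187 = -15309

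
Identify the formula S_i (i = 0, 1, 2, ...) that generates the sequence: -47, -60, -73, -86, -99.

Check differences: -60 - -47 = -13
-73 - -60 = -13
Common difference d = -13.
First term a = -47.
Formula: S_i = -47 - 13*i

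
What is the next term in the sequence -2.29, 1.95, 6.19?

Differences: 1.95 - -2.29 = 4.24
This is an arithmetic sequence with common difference d = 4.24.
Next term = 6.19 + 4.24 = 10.43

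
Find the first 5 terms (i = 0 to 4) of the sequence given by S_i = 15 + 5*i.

This is an arithmetic sequence.
i=0: S_0 = 15 + 5*0 = 15
i=1: S_1 = 15 + 5*1 = 20
i=2: S_2 = 15 + 5*2 = 25
i=3: S_3 = 15 + 5*3 = 30
i=4: S_4 = 15 + 5*4 = 35
The first 5 terms are: [15, 20, 25, 30, 35]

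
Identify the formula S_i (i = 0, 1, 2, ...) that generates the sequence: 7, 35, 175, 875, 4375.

Check ratios: 35 / 7 = 5.0
Common ratio r = 5.
First term a = 7.
Formula: S_i = 7 * 5^i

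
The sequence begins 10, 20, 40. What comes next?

Ratios: 20 / 10 = 2.0
This is a geometric sequence with common ratio r = 2.
Next term = 40 * 2 = 80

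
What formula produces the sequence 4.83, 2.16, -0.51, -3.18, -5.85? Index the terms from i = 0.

Check differences: 2.16 - 4.83 = -2.67
-0.51 - 2.16 = -2.67
Common difference d = -2.67.
First term a = 4.83.
Formula: S_i = 4.83 - 2.67*i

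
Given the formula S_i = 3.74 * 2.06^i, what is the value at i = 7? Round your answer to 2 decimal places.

S_7 = 3.74 * 2.06^7 ≈ 3.74 * 157.4239 ≈ 588.77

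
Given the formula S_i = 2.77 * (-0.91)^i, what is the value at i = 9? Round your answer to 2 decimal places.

S_9 = 2.77 * (-0.91)^9 ≈ 2.77 * -0.4279 ≈ -1.19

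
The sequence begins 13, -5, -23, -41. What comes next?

Differences: -5 - 13 = -18
This is an arithmetic sequence with common difference d = -18.
Next term = -41 + -18 = -59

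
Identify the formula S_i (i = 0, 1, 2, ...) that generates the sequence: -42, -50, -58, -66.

Check differences: -50 - -42 = -8
-58 - -50 = -8
Common difference d = -8.
First term a = -42.
Formula: S_i = -42 - 8*i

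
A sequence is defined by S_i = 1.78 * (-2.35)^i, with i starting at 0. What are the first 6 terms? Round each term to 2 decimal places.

This is a geometric sequence.
i=0: S_0 = 1.78 * (-2.35)^0 = 1.78
i=1: S_1 = 1.78 * (-2.35)^1 ≈ -4.18
i=2: S_2 = 1.78 * (-2.35)^2 ≈ 9.83
i=3: S_3 = 1.78 * (-2.35)^3 ≈ -23.1
i=4: S_4 = 1.78 * (-2.35)^4 ≈ 54.29
i=5: S_5 = 1.78 * (-2.35)^5 ≈ -127.57
The first 6 terms are: [1.78, -4.18, 9.83, -23.1, 54.29, -127.57]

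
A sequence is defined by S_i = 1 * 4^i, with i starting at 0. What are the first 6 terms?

This is a geometric sequence.
i=0: S_0 = 1 * 4^0 = 1
i=1: S_1 = 1 * 4^1 = 4
i=2: S_2 = 1 * 4^2 = 16
i=3: S_3 = 1 * 4^3 = 64
i=4: S_4 = 1 * 4^4 = 256
i=5: S_5 = 1 * 4^5 = 1024
The first 6 terms are: [1, 4, 16, 64, 256, 1024]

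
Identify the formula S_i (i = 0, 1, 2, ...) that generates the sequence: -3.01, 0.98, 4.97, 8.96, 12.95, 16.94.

Check differences: 0.98 - -3.01 = 3.99
4.97 - 0.98 = 3.99
Common difference d = 3.99.
First term a = -3.01.
Formula: S_i = -3.01 + 3.99*i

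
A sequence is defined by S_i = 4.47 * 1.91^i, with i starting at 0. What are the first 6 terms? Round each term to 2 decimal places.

This is a geometric sequence.
i=0: S_0 = 4.47 * 1.91^0 = 4.47
i=1: S_1 = 4.47 * 1.91^1 ≈ 8.54
i=2: S_2 = 4.47 * 1.91^2 ≈ 16.31
i=3: S_3 = 4.47 * 1.91^3 ≈ 31.15
i=4: S_4 = 4.47 * 1.91^4 ≈ 59.49
i=5: S_5 = 4.47 * 1.91^5 ≈ 113.63
The first 6 terms are: [4.47, 8.54, 16.31, 31.15, 59.49, 113.63]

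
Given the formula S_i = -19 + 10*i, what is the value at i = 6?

S_6 = -19 + 10*6 = -19 + 60 = 41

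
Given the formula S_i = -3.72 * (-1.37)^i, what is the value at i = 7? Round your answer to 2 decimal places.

S_7 = -3.72 * (-1.37)^7 ≈ -3.72 * -9.0582 ≈ 33.7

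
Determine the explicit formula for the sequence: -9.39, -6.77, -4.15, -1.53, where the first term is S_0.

Check differences: -6.77 - -9.39 = 2.62
-4.15 - -6.77 = 2.62
Common difference d = 2.62.
First term a = -9.39.
Formula: S_i = -9.39 + 2.62*i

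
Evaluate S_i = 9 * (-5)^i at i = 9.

S_9 = 9 * (-5)^9 = 9 * -1953125 = -17578125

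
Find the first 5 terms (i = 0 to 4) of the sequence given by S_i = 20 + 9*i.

This is an arithmetic sequence.
i=0: S_0 = 20 + 9*0 = 20
i=1: S_1 = 20 + 9*1 = 29
i=2: S_2 = 20 + 9*2 = 38
i=3: S_3 = 20 + 9*3 = 47
i=4: S_4 = 20 + 9*4 = 56
The first 5 terms are: [20, 29, 38, 47, 56]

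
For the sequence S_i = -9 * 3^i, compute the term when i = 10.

S_10 = -9 * 3^10 = -9 * 59049 = -531441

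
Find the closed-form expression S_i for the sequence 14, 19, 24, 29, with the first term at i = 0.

Check differences: 19 - 14 = 5
24 - 19 = 5
Common difference d = 5.
First term a = 14.
Formula: S_i = 14 + 5*i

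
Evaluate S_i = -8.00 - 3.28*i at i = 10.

S_10 = -8.0 + -3.28*10 = -8.0 + -32.8 = -40.8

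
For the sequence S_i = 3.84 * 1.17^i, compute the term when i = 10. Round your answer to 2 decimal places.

S_10 = 3.84 * 1.17^10 ≈ 3.84 * 4.8068 ≈ 18.46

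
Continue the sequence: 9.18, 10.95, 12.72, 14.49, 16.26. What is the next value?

Differences: 10.95 - 9.18 = 1.77
This is an arithmetic sequence with common difference d = 1.77.
Next term = 16.26 + 1.77 = 18.03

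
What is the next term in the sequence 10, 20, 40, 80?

Ratios: 20 / 10 = 2.0
This is a geometric sequence with common ratio r = 2.
Next term = 80 * 2 = 160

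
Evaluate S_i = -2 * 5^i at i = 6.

S_6 = -2 * 5^6 = -2 * 15625 = -31250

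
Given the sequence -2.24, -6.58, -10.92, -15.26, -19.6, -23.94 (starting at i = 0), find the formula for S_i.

Check differences: -6.58 - -2.24 = -4.34
-10.92 - -6.58 = -4.34
Common difference d = -4.34.
First term a = -2.24.
Formula: S_i = -2.24 - 4.34*i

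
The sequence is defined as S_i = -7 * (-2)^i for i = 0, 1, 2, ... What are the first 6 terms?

This is a geometric sequence.
i=0: S_0 = -7 * (-2)^0 = -7
i=1: S_1 = -7 * (-2)^1 = 14
i=2: S_2 = -7 * (-2)^2 = -28
i=3: S_3 = -7 * (-2)^3 = 56
i=4: S_4 = -7 * (-2)^4 = -112
i=5: S_5 = -7 * (-2)^5 = 224
The first 6 terms are: [-7, 14, -28, 56, -112, 224]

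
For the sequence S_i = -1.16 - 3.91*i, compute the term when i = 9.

S_9 = -1.16 + -3.91*9 = -1.16 + -35.19 = -36.35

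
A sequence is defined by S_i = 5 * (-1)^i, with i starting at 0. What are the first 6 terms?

This is a geometric sequence.
i=0: S_0 = 5 * (-1)^0 = 5
i=1: S_1 = 5 * (-1)^1 = -5
i=2: S_2 = 5 * (-1)^2 = 5
i=3: S_3 = 5 * (-1)^3 = -5
i=4: S_4 = 5 * (-1)^4 = 5
i=5: S_5 = 5 * (-1)^5 = -5
The first 6 terms are: [5, -5, 5, -5, 5, -5]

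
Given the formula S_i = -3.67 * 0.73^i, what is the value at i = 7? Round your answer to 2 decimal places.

S_7 = -3.67 * 0.73^7 ≈ -3.67 * 0.1105 ≈ -0.41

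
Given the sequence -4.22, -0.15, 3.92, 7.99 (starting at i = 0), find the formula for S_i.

Check differences: -0.15 - -4.22 = 4.07
3.92 - -0.15 = 4.07
Common difference d = 4.07.
First term a = -4.22.
Formula: S_i = -4.22 + 4.07*i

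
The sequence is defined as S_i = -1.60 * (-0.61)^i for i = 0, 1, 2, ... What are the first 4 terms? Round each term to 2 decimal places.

This is a geometric sequence.
i=0: S_0 = -1.6 * (-0.61)^0 = -1.6
i=1: S_1 = -1.6 * (-0.61)^1 ≈ 0.98
i=2: S_2 = -1.6 * (-0.61)^2 ≈ -0.6
i=3: S_3 = -1.6 * (-0.61)^3 ≈ 0.36
The first 4 terms are: [-1.6, 0.98, -0.6, 0.36]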